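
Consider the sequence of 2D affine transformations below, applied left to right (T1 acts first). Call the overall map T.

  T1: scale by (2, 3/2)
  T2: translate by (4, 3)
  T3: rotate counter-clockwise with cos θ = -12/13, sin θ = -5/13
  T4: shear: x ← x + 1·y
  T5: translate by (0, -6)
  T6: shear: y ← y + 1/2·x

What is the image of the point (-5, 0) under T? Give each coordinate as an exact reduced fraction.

T(p) = (81/13, -87/26)

T1 scale by (2, 3/2): (-5, 0) → (-10, 0)
T2 translate by (4, 3): (-10, 0) → (-6, 3)
T3 rotate counter-clockwise with cos θ = -12/13, sin θ = -5/13: (-6, 3) → (87/13, -6/13)
T4 shear: x ← x + 1·y: (87/13, -6/13) → (81/13, -6/13)
T5 translate by (0, -6): (81/13, -6/13) → (81/13, -84/13)
T6 shear: y ← y + 1/2·x: (81/13, -84/13) → (81/13, -87/26)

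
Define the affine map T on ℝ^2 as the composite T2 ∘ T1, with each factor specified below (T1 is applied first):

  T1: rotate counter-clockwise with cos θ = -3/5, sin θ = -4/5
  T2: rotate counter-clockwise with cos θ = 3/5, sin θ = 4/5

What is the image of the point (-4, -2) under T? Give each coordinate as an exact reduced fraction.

T(p) = (-76/25, 82/25)

T1 rotate counter-clockwise with cos θ = -3/5, sin θ = -4/5: (-4, -2) → (4/5, 22/5)
T2 rotate counter-clockwise with cos θ = 3/5, sin θ = 4/5: (4/5, 22/5) → (-76/25, 82/25)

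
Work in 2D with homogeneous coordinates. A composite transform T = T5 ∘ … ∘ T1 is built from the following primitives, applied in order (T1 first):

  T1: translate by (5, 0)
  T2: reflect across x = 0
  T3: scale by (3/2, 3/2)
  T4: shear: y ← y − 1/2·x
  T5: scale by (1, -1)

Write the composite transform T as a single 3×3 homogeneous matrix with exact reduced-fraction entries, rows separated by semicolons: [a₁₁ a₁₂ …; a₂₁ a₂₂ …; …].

T = [-3/2 0 -15/2; -3/4 -3/2 -15/4; 0 0 1]

T1 = [1 0 5; 0 1 0; 0 0 1]
T2·T1 = [-1 0 -5; 0 1 0; 0 0 1]
T3·…·T1 = [-3/2 0 -15/2; 0 3/2 0; 0 0 1]
T4·…·T1 = [-3/2 0 -15/2; 3/4 3/2 15/4; 0 0 1]
T5·…·T1 = [-3/2 0 -15/2; -3/4 -3/2 -15/4; 0 0 1]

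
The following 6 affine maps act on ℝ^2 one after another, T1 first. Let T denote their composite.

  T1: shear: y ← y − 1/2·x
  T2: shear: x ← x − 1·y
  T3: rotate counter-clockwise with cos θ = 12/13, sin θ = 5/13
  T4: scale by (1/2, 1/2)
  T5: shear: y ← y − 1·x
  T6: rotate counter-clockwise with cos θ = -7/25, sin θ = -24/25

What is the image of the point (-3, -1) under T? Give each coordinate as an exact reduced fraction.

T1 shear: y ← y − 1/2·x: (-3, -1) → (-3, 1/2)
T2 shear: x ← x − 1·y: (-3, 1/2) → (-7/2, 1/2)
T3 rotate counter-clockwise with cos θ = 12/13, sin θ = 5/13: (-7/2, 1/2) → (-89/26, -23/26)
T4 scale by (1/2, 1/2): (-89/26, -23/26) → (-89/52, -23/52)
T5 shear: y ← y − 1·x: (-89/52, -23/52) → (-89/52, 33/26)
T6 rotate counter-clockwise with cos θ = -7/25, sin θ = -24/25: (-89/52, 33/26) → (2207/1300, 837/650)

T(p) = (2207/1300, 837/650)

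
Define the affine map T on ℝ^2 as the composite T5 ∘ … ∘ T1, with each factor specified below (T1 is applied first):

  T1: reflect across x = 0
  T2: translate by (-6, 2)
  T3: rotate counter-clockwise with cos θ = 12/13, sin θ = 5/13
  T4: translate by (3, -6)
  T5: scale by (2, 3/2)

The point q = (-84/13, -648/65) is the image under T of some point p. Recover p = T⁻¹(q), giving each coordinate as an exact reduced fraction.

T1 = [-1 0 0; 0 1 0; 0 0 1]
T2·T1 = [-1 0 -6; 0 1 2; 0 0 1]
T3·…·T1 = [-12/13 -5/13 -82/13; -5/13 12/13 -6/13; 0 0 1]
T4·…·T1 = [-12/13 -5/13 -43/13; -5/13 12/13 -84/13; 0 0 1]
T5·…·T1 = [-24/13 -10/13 -86/13; -15/26 18/13 -126/13; 0 0 1]
det M = -3; M⁻¹ = [-6/13 -10/39 -72/13; -5/26 8/13 61/13; 0 0 1]
M⁻¹ · (-84/13, -648/65)ᵀ = (0, -1/5)ᵀ

p = (0, -1/5)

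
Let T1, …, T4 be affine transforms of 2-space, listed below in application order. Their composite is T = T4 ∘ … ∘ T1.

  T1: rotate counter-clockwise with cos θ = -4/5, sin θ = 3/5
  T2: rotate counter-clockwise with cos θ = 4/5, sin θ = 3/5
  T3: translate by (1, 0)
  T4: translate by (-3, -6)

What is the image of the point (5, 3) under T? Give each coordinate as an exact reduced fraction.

T1 rotate counter-clockwise with cos θ = -4/5, sin θ = 3/5: (5, 3) → (-29/5, 3/5)
T2 rotate counter-clockwise with cos θ = 4/5, sin θ = 3/5: (-29/5, 3/5) → (-5, -3)
T3 translate by (1, 0): (-5, -3) → (-4, -3)
T4 translate by (-3, -6): (-4, -3) → (-7, -9)

T(p) = (-7, -9)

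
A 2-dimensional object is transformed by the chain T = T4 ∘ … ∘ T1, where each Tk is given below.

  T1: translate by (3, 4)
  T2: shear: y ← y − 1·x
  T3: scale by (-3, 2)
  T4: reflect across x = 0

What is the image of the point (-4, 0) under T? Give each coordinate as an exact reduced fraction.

T(p) = (-3, 10)

T1 translate by (3, 4): (-4, 0) → (-1, 4)
T2 shear: y ← y − 1·x: (-1, 4) → (-1, 5)
T3 scale by (-3, 2): (-1, 5) → (3, 10)
T4 reflect across x = 0: (3, 10) → (-3, 10)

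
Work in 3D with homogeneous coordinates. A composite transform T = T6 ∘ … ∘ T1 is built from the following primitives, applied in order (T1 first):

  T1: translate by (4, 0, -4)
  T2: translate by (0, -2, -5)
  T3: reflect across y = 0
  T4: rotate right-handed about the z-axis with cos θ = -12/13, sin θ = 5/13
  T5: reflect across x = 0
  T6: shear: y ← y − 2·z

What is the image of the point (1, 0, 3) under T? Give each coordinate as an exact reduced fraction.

T1 translate by (4, 0, -4): (1, 0, 3) → (5, 0, -1)
T2 translate by (0, -2, -5): (5, 0, -1) → (5, -2, -6)
T3 reflect across y = 0: (5, -2, -6) → (5, 2, -6)
T4 rotate right-handed about the z-axis with cos θ = -12/13, sin θ = 5/13: (5, 2, -6) → (-70/13, 1/13, -6)
T5 reflect across x = 0: (-70/13, 1/13, -6) → (70/13, 1/13, -6)
T6 shear: y ← y − 2·z: (70/13, 1/13, -6) → (70/13, 157/13, -6)

T(p) = (70/13, 157/13, -6)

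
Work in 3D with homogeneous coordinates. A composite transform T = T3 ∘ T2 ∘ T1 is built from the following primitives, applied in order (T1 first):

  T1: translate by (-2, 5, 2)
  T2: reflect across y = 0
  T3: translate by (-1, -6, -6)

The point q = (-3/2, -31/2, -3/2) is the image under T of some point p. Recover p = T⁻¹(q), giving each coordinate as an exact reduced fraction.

T1 = [1 0 0 -2; 0 1 0 5; 0 0 1 2; 0 0 0 1]
T2·T1 = [1 0 0 -2; 0 -1 0 -5; 0 0 1 2; 0 0 0 1]
T3·…·T1 = [1 0 0 -3; 0 -1 0 -11; 0 0 1 -4; 0 0 0 1]
det M = -1; M⁻¹ = [1 0 0 3; 0 -1 0 -11; 0 0 1 4; 0 0 0 1]
M⁻¹ · (-3/2, -31/2, -3/2)ᵀ = (3/2, 9/2, 5/2)ᵀ

p = (3/2, 9/2, 5/2)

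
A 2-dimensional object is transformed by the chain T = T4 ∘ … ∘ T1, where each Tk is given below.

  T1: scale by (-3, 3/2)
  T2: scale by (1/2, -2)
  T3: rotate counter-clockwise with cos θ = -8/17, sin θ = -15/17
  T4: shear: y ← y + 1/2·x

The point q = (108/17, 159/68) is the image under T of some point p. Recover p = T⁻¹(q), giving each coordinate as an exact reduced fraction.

p = (3/2, -2)

T1 = [-3 0 0; 0 3/2 0; 0 0 1]
T2·T1 = [-3/2 0 0; 0 -3 0; 0 0 1]
T3·…·T1 = [12/17 -45/17 0; 45/34 24/17 0; 0 0 1]
T4·…·T1 = [12/17 -45/17 0; 57/34 3/34 0; 0 0 1]
det M = 9/2; M⁻¹ = [1/51 10/17 0; -19/51 8/51 0; 0 0 1]
M⁻¹ · (108/17, 159/68)ᵀ = (3/2, -2)ᵀ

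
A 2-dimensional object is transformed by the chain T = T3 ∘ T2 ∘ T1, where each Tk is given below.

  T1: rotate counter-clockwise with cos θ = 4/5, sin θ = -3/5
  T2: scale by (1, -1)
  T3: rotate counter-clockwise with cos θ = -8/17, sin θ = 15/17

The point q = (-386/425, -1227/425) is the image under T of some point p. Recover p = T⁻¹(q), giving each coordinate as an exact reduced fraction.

T1 = [4/5 3/5 0; -3/5 4/5 0; 0 0 1]
T2·T1 = [4/5 3/5 0; 3/5 -4/5 0; 0 0 1]
T3·…·T1 = [-77/85 36/85 0; 36/85 77/85 0; 0 0 1]
det M = -1; M⁻¹ = [-77/85 36/85 0; 36/85 77/85 0; 0 0 1]
M⁻¹ · (-386/425, -1227/425)ᵀ = (-2/5, -3)ᵀ

p = (-2/5, -3)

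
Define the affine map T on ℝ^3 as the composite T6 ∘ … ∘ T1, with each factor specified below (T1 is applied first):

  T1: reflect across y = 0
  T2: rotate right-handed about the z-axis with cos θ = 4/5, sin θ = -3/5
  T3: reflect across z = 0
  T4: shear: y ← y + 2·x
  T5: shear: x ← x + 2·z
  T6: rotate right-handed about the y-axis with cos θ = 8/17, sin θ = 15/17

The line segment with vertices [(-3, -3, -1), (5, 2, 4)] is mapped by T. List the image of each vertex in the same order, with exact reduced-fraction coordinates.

image vertices: (131/85, 3, -13/17), (-508/85, 1, 46/17)

T1 reflect across y = 0: (-3, -3, -1) → (-3, 3, -1); (5, 2, 4) → (5, -2, 4)
T2 rotate right-handed about the z-axis with cos θ = 4/5, sin θ = -3/5: (-3, 3, -1) → (-3/5, 21/5, -1); (5, -2, 4) → (14/5, -23/5, 4)
T3 reflect across z = 0: (-3/5, 21/5, -1) → (-3/5, 21/5, 1); (14/5, -23/5, 4) → (14/5, -23/5, -4)
T4 shear: y ← y + 2·x: (-3/5, 21/5, 1) → (-3/5, 3, 1); (14/5, -23/5, -4) → (14/5, 1, -4)
T5 shear: x ← x + 2·z: (-3/5, 3, 1) → (7/5, 3, 1); (14/5, 1, -4) → (-26/5, 1, -4)
T6 rotate right-handed about the y-axis with cos θ = 8/17, sin θ = 15/17: (7/5, 3, 1) → (131/85, 3, -13/17); (-26/5, 1, -4) → (-508/85, 1, 46/17)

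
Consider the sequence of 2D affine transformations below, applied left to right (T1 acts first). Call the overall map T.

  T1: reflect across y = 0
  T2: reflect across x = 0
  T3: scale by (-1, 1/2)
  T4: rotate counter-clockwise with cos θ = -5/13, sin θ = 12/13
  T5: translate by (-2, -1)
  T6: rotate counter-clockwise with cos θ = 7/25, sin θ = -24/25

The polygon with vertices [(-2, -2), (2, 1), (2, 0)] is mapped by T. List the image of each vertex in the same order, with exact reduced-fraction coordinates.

T1 reflect across y = 0: (-2, -2) → (-2, 2); (2, 1) → (2, -1); (2, 0) → (2, 0)
T2 reflect across x = 0: (-2, 2) → (2, 2); (2, -1) → (-2, -1); (2, 0) → (-2, 0)
T3 scale by (-1, 1/2): (2, 2) → (-2, 1); (-2, -1) → (2, -1/2); (-2, 0) → (2, 0)
T4 rotate counter-clockwise with cos θ = -5/13, sin θ = 12/13: (-2, 1) → (-2/13, -29/13); (2, -1/2) → (-4/13, 53/26); (2, 0) → (-10/13, 24/13)
T5 translate by (-2, -1): (-2/13, -29/13) → (-28/13, -42/13); (-4/13, 53/26) → (-30/13, 27/26); (-10/13, 24/13) → (-36/13, 11/13)
T6 rotate counter-clockwise with cos θ = 7/25, sin θ = -24/25: (-28/13, -42/13) → (-1204/325, 378/325); (-30/13, 27/26) → (114/325, 1629/650); (-36/13, 11/13) → (12/325, 941/325)

image vertices: (-1204/325, 378/325), (114/325, 1629/650), (12/325, 941/325)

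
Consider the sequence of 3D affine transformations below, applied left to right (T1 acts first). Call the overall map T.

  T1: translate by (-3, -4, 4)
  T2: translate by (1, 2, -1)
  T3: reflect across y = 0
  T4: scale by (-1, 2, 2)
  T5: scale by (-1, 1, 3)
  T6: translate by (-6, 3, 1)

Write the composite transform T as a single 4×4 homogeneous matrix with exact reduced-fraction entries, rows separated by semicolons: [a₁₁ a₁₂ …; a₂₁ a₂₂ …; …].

T1 = [1 0 0 -3; 0 1 0 -4; 0 0 1 4; 0 0 0 1]
T2·T1 = [1 0 0 -2; 0 1 0 -2; 0 0 1 3; 0 0 0 1]
T3·…·T1 = [1 0 0 -2; 0 -1 0 2; 0 0 1 3; 0 0 0 1]
T4·…·T1 = [-1 0 0 2; 0 -2 0 4; 0 0 2 6; 0 0 0 1]
T5·…·T1 = [1 0 0 -2; 0 -2 0 4; 0 0 6 18; 0 0 0 1]
T6·…·T1 = [1 0 0 -8; 0 -2 0 7; 0 0 6 19; 0 0 0 1]

T = [1 0 0 -8; 0 -2 0 7; 0 0 6 19; 0 0 0 1]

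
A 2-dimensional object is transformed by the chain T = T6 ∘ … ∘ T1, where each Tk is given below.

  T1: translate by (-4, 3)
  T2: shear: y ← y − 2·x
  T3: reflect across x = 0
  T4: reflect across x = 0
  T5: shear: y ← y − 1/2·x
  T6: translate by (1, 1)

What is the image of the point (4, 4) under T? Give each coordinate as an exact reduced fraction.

T1 translate by (-4, 3): (4, 4) → (0, 7)
T2 shear: y ← y − 2·x: (0, 7) → (0, 7)
T3 reflect across x = 0: (0, 7) → (0, 7)
T4 reflect across x = 0: (0, 7) → (0, 7)
T5 shear: y ← y − 1/2·x: (0, 7) → (0, 7)
T6 translate by (1, 1): (0, 7) → (1, 8)

T(p) = (1, 8)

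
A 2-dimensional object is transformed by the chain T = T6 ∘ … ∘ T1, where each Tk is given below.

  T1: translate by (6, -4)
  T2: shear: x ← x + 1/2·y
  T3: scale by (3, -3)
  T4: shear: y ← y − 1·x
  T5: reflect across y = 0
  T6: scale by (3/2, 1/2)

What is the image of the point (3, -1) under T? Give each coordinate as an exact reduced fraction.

T(p) = (117/4, 9/4)

T1 translate by (6, -4): (3, -1) → (9, -5)
T2 shear: x ← x + 1/2·y: (9, -5) → (13/2, -5)
T3 scale by (3, -3): (13/2, -5) → (39/2, 15)
T4 shear: y ← y − 1·x: (39/2, 15) → (39/2, -9/2)
T5 reflect across y = 0: (39/2, -9/2) → (39/2, 9/2)
T6 scale by (3/2, 1/2): (39/2, 9/2) → (117/4, 9/4)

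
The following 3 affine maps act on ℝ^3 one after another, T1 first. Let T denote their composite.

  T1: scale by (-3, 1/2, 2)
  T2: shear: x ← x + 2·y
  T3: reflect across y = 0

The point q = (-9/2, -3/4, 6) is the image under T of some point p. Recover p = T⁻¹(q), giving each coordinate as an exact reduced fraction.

T1 = [-3 0 0 0; 0 1/2 0 0; 0 0 2 0; 0 0 0 1]
T2·T1 = [-3 1 0 0; 0 1/2 0 0; 0 0 2 0; 0 0 0 1]
T3·…·T1 = [-3 1 0 0; 0 -1/2 0 0; 0 0 2 0; 0 0 0 1]
det M = 3; M⁻¹ = [-1/3 -2/3 0 0; 0 -2 0 0; 0 0 1/2 0; 0 0 0 1]
M⁻¹ · (-9/2, -3/4, 6)ᵀ = (2, 3/2, 3)ᵀ

p = (2, 3/2, 3)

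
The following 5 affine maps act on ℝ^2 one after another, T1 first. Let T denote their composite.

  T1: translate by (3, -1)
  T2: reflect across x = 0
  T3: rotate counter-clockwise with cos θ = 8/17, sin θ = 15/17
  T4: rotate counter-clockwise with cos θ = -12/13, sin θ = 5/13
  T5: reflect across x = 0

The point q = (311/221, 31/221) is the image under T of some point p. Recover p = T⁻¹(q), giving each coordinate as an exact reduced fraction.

p = (-4, 0)

T1 = [1 0 3; 0 1 -1; 0 0 1]
T2·T1 = [-1 0 -3; 0 1 -1; 0 0 1]
T3·…·T1 = [-8/17 -15/17 -9/17; -15/17 8/17 -53/17; 0 0 1]
T4·…·T1 = [171/221 140/221 373/221; 140/221 -171/221 591/221; 0 0 1]
T5·…·T1 = [-171/221 -140/221 -373/221; 140/221 -171/221 591/221; 0 0 1]
det M = 1; M⁻¹ = [-171/221 140/221 -3; -140/221 -171/221 1; 0 0 1]
M⁻¹ · (311/221, 31/221)ᵀ = (-4, 0)ᵀ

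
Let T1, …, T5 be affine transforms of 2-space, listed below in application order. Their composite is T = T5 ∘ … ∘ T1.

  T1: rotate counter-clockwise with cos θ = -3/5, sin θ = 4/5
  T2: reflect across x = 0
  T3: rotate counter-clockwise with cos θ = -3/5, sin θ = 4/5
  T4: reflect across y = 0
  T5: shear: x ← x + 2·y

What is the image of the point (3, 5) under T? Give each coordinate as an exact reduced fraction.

T(p) = (-13, -5)

T1 rotate counter-clockwise with cos θ = -3/5, sin θ = 4/5: (3, 5) → (-29/5, -3/5)
T2 reflect across x = 0: (-29/5, -3/5) → (29/5, -3/5)
T3 rotate counter-clockwise with cos θ = -3/5, sin θ = 4/5: (29/5, -3/5) → (-3, 5)
T4 reflect across y = 0: (-3, 5) → (-3, -5)
T5 shear: x ← x + 2·y: (-3, -5) → (-13, -5)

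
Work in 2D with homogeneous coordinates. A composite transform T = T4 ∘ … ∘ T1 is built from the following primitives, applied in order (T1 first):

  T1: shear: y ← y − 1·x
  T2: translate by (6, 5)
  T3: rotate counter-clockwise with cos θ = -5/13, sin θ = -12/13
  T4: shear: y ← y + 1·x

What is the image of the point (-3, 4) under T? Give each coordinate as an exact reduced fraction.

T1 shear: y ← y − 1·x: (-3, 4) → (-3, 7)
T2 translate by (6, 5): (-3, 7) → (3, 12)
T3 rotate counter-clockwise with cos θ = -5/13, sin θ = -12/13: (3, 12) → (129/13, -96/13)
T4 shear: y ← y + 1·x: (129/13, -96/13) → (129/13, 33/13)

T(p) = (129/13, 33/13)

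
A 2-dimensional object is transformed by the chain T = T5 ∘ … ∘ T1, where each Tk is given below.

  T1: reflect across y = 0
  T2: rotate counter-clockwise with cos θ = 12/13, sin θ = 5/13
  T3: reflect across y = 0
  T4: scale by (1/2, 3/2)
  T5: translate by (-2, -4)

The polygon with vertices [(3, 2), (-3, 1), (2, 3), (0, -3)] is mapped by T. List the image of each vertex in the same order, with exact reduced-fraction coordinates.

T1 reflect across y = 0: (3, 2) → (3, -2); (-3, 1) → (-3, -1); (2, 3) → (2, -3); (0, -3) → (0, 3)
T2 rotate counter-clockwise with cos θ = 12/13, sin θ = 5/13: (3, -2) → (46/13, -9/13); (-3, -1) → (-31/13, -27/13); (2, -3) → (3, -2); (0, 3) → (-15/13, 36/13)
T3 reflect across y = 0: (46/13, -9/13) → (46/13, 9/13); (-31/13, -27/13) → (-31/13, 27/13); (3, -2) → (3, 2); (-15/13, 36/13) → (-15/13, -36/13)
T4 scale by (1/2, 3/2): (46/13, 9/13) → (23/13, 27/26); (-31/13, 27/13) → (-31/26, 81/26); (3, 2) → (3/2, 3); (-15/13, -36/13) → (-15/26, -54/13)
T5 translate by (-2, -4): (23/13, 27/26) → (-3/13, -77/26); (-31/26, 81/26) → (-83/26, -23/26); (3/2, 3) → (-1/2, -1); (-15/26, -54/13) → (-67/26, -106/13)

image vertices: (-3/13, -77/26), (-83/26, -23/26), (-1/2, -1), (-67/26, -106/13)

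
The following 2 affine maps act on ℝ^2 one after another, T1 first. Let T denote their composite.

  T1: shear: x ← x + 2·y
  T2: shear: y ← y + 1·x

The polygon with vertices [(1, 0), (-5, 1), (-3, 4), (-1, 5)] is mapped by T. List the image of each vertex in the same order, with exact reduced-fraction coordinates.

T1 shear: x ← x + 2·y: (1, 0) → (1, 0); (-5, 1) → (-3, 1); (-3, 4) → (5, 4); (-1, 5) → (9, 5)
T2 shear: y ← y + 1·x: (1, 0) → (1, 1); (-3, 1) → (-3, -2); (5, 4) → (5, 9); (9, 5) → (9, 14)

image vertices: (1, 1), (-3, -2), (5, 9), (9, 14)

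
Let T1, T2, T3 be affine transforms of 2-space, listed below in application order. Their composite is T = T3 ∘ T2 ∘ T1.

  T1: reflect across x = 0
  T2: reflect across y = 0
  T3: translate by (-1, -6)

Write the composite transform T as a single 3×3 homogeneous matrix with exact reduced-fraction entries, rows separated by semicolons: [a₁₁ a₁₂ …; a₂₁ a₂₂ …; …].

T1 = [-1 0 0; 0 1 0; 0 0 1]
T2·T1 = [-1 0 0; 0 -1 0; 0 0 1]
T3·…·T1 = [-1 0 -1; 0 -1 -6; 0 0 1]

T = [-1 0 -1; 0 -1 -6; 0 0 1]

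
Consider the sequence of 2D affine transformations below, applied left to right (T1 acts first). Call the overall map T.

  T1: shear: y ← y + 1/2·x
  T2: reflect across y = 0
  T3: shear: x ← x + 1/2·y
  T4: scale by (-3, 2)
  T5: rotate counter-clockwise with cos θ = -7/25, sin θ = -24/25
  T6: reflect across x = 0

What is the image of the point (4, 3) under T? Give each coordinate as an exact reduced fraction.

T1 shear: y ← y + 1/2·x: (4, 3) → (4, 5)
T2 reflect across y = 0: (4, 5) → (4, -5)
T3 shear: x ← x + 1/2·y: (4, -5) → (3/2, -5)
T4 scale by (-3, 2): (3/2, -5) → (-9/2, -10)
T5 rotate counter-clockwise with cos θ = -7/25, sin θ = -24/25: (-9/2, -10) → (-417/50, 178/25)
T6 reflect across x = 0: (-417/50, 178/25) → (417/50, 178/25)

T(p) = (417/50, 178/25)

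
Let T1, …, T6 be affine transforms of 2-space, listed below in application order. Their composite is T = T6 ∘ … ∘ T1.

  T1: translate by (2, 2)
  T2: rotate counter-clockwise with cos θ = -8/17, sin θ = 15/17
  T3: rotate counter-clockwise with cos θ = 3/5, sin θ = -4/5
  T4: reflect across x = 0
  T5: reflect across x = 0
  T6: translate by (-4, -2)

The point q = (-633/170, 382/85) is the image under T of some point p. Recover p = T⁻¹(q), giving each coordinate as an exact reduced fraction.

T1 = [1 0 2; 0 1 2; 0 0 1]
T2·T1 = [-8/17 -15/17 -46/17; 15/17 -8/17 14/17; 0 0 1]
T3·…·T1 = [36/85 -77/85 -82/85; 77/85 36/85 226/85; 0 0 1]
T4·…·T1 = [-36/85 77/85 82/85; 77/85 36/85 226/85; 0 0 1]
T5·…·T1 = [36/85 -77/85 -82/85; 77/85 36/85 226/85; 0 0 1]
T6·…·T1 = [36/85 -77/85 -422/85; 77/85 36/85 56/85; 0 0 1]
det M = 1; M⁻¹ = [36/85 77/85 128/85; -77/85 36/85 -406/85; 0 0 1]
M⁻¹ · (-633/170, 382/85)ᵀ = (4, 1/2)ᵀ

p = (4, 1/2)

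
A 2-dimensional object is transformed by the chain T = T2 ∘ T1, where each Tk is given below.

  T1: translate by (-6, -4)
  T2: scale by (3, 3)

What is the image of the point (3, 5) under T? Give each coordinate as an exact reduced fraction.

T1 translate by (-6, -4): (3, 5) → (-3, 1)
T2 scale by (3, 3): (-3, 1) → (-9, 3)

T(p) = (-9, 3)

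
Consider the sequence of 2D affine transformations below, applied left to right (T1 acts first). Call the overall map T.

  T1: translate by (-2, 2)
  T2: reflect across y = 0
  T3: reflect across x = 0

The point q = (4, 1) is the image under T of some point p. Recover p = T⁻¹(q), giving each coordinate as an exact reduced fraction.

p = (-2, -3)

T1 = [1 0 -2; 0 1 2; 0 0 1]
T2·T1 = [1 0 -2; 0 -1 -2; 0 0 1]
T3·…·T1 = [-1 0 2; 0 -1 -2; 0 0 1]
det M = 1; M⁻¹ = [-1 0 2; 0 -1 -2; 0 0 1]
M⁻¹ · (4, 1)ᵀ = (-2, -3)ᵀ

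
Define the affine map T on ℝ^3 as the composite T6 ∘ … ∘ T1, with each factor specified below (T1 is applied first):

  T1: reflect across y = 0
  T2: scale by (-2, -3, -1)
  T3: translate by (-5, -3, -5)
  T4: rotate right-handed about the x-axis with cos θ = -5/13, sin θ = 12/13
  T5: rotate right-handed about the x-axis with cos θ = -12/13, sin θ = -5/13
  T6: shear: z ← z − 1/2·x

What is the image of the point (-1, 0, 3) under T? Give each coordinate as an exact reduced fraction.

T1 reflect across y = 0: (-1, 0, 3) → (-1, 0, 3)
T2 scale by (-2, -3, -1): (-1, 0, 3) → (2, 0, -3)
T3 translate by (-5, -3, -5): (2, 0, -3) → (-3, -3, -8)
T4 rotate right-handed about the x-axis with cos θ = -5/13, sin θ = 12/13: (-3, -3, -8) → (-3, 111/13, 4/13)
T5 rotate right-handed about the x-axis with cos θ = -12/13, sin θ = -5/13: (-3, 111/13, 4/13) → (-3, -1312/169, -603/169)
T6 shear: z ← z − 1/2·x: (-3, -1312/169, -603/169) → (-3, -1312/169, -699/338)

T(p) = (-3, -1312/169, -699/338)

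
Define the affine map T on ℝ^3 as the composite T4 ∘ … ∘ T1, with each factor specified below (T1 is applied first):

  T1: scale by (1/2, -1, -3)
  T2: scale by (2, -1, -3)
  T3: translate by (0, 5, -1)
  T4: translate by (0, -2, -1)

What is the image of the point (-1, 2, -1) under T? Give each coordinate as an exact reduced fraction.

T1 scale by (1/2, -1, -3): (-1, 2, -1) → (-1/2, -2, 3)
T2 scale by (2, -1, -3): (-1/2, -2, 3) → (-1, 2, -9)
T3 translate by (0, 5, -1): (-1, 2, -9) → (-1, 7, -10)
T4 translate by (0, -2, -1): (-1, 7, -10) → (-1, 5, -11)

T(p) = (-1, 5, -11)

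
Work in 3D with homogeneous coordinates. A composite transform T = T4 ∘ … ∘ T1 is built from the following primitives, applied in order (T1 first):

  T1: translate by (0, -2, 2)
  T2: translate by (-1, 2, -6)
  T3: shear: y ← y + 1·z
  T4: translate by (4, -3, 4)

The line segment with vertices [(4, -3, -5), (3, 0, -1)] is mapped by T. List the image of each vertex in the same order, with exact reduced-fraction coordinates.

T1 translate by (0, -2, 2): (4, -3, -5) → (4, -5, -3); (3, 0, -1) → (3, -2, 1)
T2 translate by (-1, 2, -6): (4, -5, -3) → (3, -3, -9); (3, -2, 1) → (2, 0, -5)
T3 shear: y ← y + 1·z: (3, -3, -9) → (3, -12, -9); (2, 0, -5) → (2, -5, -5)
T4 translate by (4, -3, 4): (3, -12, -9) → (7, -15, -5); (2, -5, -5) → (6, -8, -1)

image vertices: (7, -15, -5), (6, -8, -1)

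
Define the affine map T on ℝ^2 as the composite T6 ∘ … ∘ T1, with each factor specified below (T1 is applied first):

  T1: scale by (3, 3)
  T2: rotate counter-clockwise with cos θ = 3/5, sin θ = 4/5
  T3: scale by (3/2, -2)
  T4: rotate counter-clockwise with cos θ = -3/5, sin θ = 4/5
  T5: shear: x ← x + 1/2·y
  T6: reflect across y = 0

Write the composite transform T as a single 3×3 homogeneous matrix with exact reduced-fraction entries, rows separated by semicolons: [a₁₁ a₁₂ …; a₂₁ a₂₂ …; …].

T = [237/50 117/25 0; -126/25 18/25 0; 0 0 1]

T1 = [3 0 0; 0 3 0; 0 0 1]
T2·T1 = [9/5 -12/5 0; 12/5 9/5 0; 0 0 1]
T3·…·T1 = [27/10 -18/5 0; -24/5 -18/5 0; 0 0 1]
T4·…·T1 = [111/50 126/25 0; 126/25 -18/25 0; 0 0 1]
T5·…·T1 = [237/50 117/25 0; 126/25 -18/25 0; 0 0 1]
T6·…·T1 = [237/50 117/25 0; -126/25 18/25 0; 0 0 1]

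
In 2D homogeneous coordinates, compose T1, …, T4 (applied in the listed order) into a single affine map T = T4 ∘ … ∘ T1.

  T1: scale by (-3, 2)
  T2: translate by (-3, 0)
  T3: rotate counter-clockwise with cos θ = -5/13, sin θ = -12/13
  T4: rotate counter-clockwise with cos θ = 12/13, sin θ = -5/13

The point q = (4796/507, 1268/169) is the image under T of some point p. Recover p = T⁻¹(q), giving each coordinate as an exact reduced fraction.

T1 = [-3 0 0; 0 2 0; 0 0 1]
T2·T1 = [-3 0 -3; 0 2 0; 0 0 1]
T3·…·T1 = [15/13 24/13 15/13; 36/13 -10/13 36/13; 0 0 1]
T4·…·T1 = [360/169 238/169 360/169; 357/169 -240/169 357/169; 0 0 1]
det M = -6; M⁻¹ = [40/169 119/507 -1; 119/338 -60/169 0; 0 0 1]
M⁻¹ · (4796/507, 1268/169)ᵀ = (3, 2/3)ᵀ

p = (3, 2/3)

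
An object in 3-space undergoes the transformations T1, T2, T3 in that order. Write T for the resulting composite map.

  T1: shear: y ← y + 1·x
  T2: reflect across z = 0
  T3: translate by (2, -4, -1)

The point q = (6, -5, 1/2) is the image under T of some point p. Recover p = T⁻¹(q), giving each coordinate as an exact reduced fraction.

T1 = [1 0 0 0; 1 1 0 0; 0 0 1 0; 0 0 0 1]
T2·T1 = [1 0 0 0; 1 1 0 0; 0 0 -1 0; 0 0 0 1]
T3·…·T1 = [1 0 0 2; 1 1 0 -4; 0 0 -1 -1; 0 0 0 1]
det M = -1; M⁻¹ = [1 0 0 -2; -1 1 0 6; 0 0 -1 -1; 0 0 0 1]
M⁻¹ · (6, -5, 1/2)ᵀ = (4, -5, -3/2)ᵀ

p = (4, -5, -3/2)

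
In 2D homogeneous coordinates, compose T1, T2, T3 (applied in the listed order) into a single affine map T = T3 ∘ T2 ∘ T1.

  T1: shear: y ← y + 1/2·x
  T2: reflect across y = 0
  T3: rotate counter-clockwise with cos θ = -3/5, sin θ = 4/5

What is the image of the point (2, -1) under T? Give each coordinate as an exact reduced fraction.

T(p) = (-6/5, 8/5)

T1 shear: y ← y + 1/2·x: (2, -1) → (2, 0)
T2 reflect across y = 0: (2, 0) → (2, 0)
T3 rotate counter-clockwise with cos θ = -3/5, sin θ = 4/5: (2, 0) → (-6/5, 8/5)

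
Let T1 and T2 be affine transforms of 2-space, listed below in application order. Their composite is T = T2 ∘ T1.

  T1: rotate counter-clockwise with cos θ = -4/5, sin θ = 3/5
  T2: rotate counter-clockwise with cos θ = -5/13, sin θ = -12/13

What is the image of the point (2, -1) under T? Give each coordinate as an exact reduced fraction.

T1 rotate counter-clockwise with cos θ = -4/5, sin θ = 3/5: (2, -1) → (-1, 2)
T2 rotate counter-clockwise with cos θ = -5/13, sin θ = -12/13: (-1, 2) → (29/13, 2/13)

T(p) = (29/13, 2/13)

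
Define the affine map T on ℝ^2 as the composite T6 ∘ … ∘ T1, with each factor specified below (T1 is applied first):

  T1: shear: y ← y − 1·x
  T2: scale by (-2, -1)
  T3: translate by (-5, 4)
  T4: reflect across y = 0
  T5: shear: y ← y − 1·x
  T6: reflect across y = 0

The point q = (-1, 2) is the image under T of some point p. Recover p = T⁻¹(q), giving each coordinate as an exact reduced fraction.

p = (-2, -1)

T1 = [1 0 0; -1 1 0; 0 0 1]
T2·T1 = [-2 0 0; 1 -1 0; 0 0 1]
T3·…·T1 = [-2 0 -5; 1 -1 4; 0 0 1]
T4·…·T1 = [-2 0 -5; -1 1 -4; 0 0 1]
T5·…·T1 = [-2 0 -5; 1 1 1; 0 0 1]
T6·…·T1 = [-2 0 -5; -1 -1 -1; 0 0 1]
det M = 2; M⁻¹ = [-1/2 0 -5/2; 1/2 -1 3/2; 0 0 1]
M⁻¹ · (-1, 2)ᵀ = (-2, -1)ᵀ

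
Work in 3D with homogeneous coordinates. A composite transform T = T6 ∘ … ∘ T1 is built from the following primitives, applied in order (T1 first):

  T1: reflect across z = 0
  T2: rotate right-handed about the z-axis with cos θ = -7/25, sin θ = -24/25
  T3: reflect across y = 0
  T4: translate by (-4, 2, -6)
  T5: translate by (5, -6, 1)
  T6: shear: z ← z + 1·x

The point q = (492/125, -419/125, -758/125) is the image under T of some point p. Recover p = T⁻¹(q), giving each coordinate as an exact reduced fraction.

p = (-1/5, 3, 5)

T1 = [1 0 0 0; 0 1 0 0; 0 0 -1 0; 0 0 0 1]
T2·T1 = [-7/25 24/25 0 0; -24/25 -7/25 0 0; 0 0 -1 0; 0 0 0 1]
T3·…·T1 = [-7/25 24/25 0 0; 24/25 7/25 0 0; 0 0 -1 0; 0 0 0 1]
T4·…·T1 = [-7/25 24/25 0 -4; 24/25 7/25 0 2; 0 0 -1 -6; 0 0 0 1]
T5·…·T1 = [-7/25 24/25 0 1; 24/25 7/25 0 -4; 0 0 -1 -5; 0 0 0 1]
T6·…·T1 = [-7/25 24/25 0 1; 24/25 7/25 0 -4; -7/25 24/25 -1 -4; 0 0 0 1]
det M = 1; M⁻¹ = [-7/25 24/25 0 103/25; 24/25 7/25 0 4/25; 1 0 -1 -5; 0 0 0 1]
M⁻¹ · (492/125, -419/125, -758/125)ᵀ = (-1/5, 3, 5)ᵀ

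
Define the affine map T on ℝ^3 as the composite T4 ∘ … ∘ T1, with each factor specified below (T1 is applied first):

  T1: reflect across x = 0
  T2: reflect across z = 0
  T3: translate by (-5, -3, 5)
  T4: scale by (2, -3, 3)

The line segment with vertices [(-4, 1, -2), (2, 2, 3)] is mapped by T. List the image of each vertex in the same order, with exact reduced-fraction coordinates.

image vertices: (-2, 6, 21), (-14, 3, 6)

T1 reflect across x = 0: (-4, 1, -2) → (4, 1, -2); (2, 2, 3) → (-2, 2, 3)
T2 reflect across z = 0: (4, 1, -2) → (4, 1, 2); (-2, 2, 3) → (-2, 2, -3)
T3 translate by (-5, -3, 5): (4, 1, 2) → (-1, -2, 7); (-2, 2, -3) → (-7, -1, 2)
T4 scale by (2, -3, 3): (-1, -2, 7) → (-2, 6, 21); (-7, -1, 2) → (-14, 3, 6)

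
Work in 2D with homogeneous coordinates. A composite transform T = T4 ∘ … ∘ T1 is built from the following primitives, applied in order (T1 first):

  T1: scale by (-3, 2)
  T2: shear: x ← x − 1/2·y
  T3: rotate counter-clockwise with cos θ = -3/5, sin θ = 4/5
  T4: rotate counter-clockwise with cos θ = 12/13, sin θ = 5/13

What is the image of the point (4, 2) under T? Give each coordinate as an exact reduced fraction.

T(p) = (652/65, -686/65)

T1 scale by (-3, 2): (4, 2) → (-12, 4)
T2 shear: x ← x − 1/2·y: (-12, 4) → (-14, 4)
T3 rotate counter-clockwise with cos θ = -3/5, sin θ = 4/5: (-14, 4) → (26/5, -68/5)
T4 rotate counter-clockwise with cos θ = 12/13, sin θ = 5/13: (26/5, -68/5) → (652/65, -686/65)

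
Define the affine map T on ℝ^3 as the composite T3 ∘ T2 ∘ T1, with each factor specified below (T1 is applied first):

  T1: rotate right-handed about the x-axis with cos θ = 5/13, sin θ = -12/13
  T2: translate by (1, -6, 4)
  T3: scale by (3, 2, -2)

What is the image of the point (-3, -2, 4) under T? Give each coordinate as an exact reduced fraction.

T1 rotate right-handed about the x-axis with cos θ = 5/13, sin θ = -12/13: (-3, -2, 4) → (-3, 38/13, 44/13)
T2 translate by (1, -6, 4): (-3, 38/13, 44/13) → (-2, -40/13, 96/13)
T3 scale by (3, 2, -2): (-2, -40/13, 96/13) → (-6, -80/13, -192/13)

T(p) = (-6, -80/13, -192/13)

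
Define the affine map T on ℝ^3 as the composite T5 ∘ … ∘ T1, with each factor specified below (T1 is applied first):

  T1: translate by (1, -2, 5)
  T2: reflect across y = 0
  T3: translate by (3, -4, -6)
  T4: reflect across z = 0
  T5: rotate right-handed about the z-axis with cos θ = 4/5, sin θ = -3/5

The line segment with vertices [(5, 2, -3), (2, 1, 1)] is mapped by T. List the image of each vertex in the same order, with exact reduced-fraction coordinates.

T1 translate by (1, -2, 5): (5, 2, -3) → (6, 0, 2); (2, 1, 1) → (3, -1, 6)
T2 reflect across y = 0: (6, 0, 2) → (6, 0, 2); (3, -1, 6) → (3, 1, 6)
T3 translate by (3, -4, -6): (6, 0, 2) → (9, -4, -4); (3, 1, 6) → (6, -3, 0)
T4 reflect across z = 0: (9, -4, -4) → (9, -4, 4); (6, -3, 0) → (6, -3, 0)
T5 rotate right-handed about the z-axis with cos θ = 4/5, sin θ = -3/5: (9, -4, 4) → (24/5, -43/5, 4); (6, -3, 0) → (3, -6, 0)

image vertices: (24/5, -43/5, 4), (3, -6, 0)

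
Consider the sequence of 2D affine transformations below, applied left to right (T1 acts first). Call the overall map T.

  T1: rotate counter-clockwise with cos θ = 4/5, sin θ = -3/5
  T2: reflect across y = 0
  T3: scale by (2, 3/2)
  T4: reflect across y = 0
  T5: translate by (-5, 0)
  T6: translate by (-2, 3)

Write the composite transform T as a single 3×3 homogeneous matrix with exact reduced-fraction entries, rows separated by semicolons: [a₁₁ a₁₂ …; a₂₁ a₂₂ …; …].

T = [8/5 6/5 -7; -9/10 6/5 3; 0 0 1]

T1 = [4/5 3/5 0; -3/5 4/5 0; 0 0 1]
T2·T1 = [4/5 3/5 0; 3/5 -4/5 0; 0 0 1]
T3·…·T1 = [8/5 6/5 0; 9/10 -6/5 0; 0 0 1]
T4·…·T1 = [8/5 6/5 0; -9/10 6/5 0; 0 0 1]
T5·…·T1 = [8/5 6/5 -5; -9/10 6/5 0; 0 0 1]
T6·…·T1 = [8/5 6/5 -7; -9/10 6/5 3; 0 0 1]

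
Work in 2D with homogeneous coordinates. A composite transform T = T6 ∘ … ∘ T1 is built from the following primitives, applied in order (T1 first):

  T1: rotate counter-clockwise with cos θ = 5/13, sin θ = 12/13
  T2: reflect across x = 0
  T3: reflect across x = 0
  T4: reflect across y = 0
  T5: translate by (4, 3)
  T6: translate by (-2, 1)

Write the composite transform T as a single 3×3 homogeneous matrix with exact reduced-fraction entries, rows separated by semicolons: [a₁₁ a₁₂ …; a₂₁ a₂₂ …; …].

T1 = [5/13 -12/13 0; 12/13 5/13 0; 0 0 1]
T2·T1 = [-5/13 12/13 0; 12/13 5/13 0; 0 0 1]
T3·…·T1 = [5/13 -12/13 0; 12/13 5/13 0; 0 0 1]
T4·…·T1 = [5/13 -12/13 0; -12/13 -5/13 0; 0 0 1]
T5·…·T1 = [5/13 -12/13 4; -12/13 -5/13 3; 0 0 1]
T6·…·T1 = [5/13 -12/13 2; -12/13 -5/13 4; 0 0 1]

T = [5/13 -12/13 2; -12/13 -5/13 4; 0 0 1]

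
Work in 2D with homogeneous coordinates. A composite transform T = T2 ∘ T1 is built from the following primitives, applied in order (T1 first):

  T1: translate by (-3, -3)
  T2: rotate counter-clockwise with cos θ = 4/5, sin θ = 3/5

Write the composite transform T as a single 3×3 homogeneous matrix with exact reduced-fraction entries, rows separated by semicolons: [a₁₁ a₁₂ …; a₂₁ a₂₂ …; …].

T = [4/5 -3/5 -3/5; 3/5 4/5 -21/5; 0 0 1]

T1 = [1 0 -3; 0 1 -3; 0 0 1]
T2·T1 = [4/5 -3/5 -3/5; 3/5 4/5 -21/5; 0 0 1]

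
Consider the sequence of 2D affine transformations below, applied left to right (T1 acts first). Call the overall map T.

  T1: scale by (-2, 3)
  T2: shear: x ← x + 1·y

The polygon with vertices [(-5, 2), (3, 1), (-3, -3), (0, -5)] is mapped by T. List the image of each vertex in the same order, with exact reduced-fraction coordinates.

image vertices: (16, 6), (-3, 3), (-3, -9), (-15, -15)

T1 scale by (-2, 3): (-5, 2) → (10, 6); (3, 1) → (-6, 3); (-3, -3) → (6, -9); (0, -5) → (0, -15)
T2 shear: x ← x + 1·y: (10, 6) → (16, 6); (-6, 3) → (-3, 3); (6, -9) → (-3, -9); (0, -15) → (-15, -15)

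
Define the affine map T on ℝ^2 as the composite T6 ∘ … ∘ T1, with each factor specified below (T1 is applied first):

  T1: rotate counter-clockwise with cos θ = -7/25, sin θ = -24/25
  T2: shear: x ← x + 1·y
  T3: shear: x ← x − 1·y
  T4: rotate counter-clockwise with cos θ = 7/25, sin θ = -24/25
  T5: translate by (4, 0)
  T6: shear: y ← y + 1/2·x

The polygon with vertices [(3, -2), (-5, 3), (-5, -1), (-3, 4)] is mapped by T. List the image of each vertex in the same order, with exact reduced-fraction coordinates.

T1 rotate counter-clockwise with cos θ = -7/25, sin θ = -24/25: (3, -2) → (-69/25, -58/25); (-5, 3) → (107/25, 99/25); (-5, -1) → (11/25, 127/25); (-3, 4) → (117/25, 44/25)
T2 shear: x ← x + 1·y: (-69/25, -58/25) → (-127/25, -58/25); (107/25, 99/25) → (206/25, 99/25); (11/25, 127/25) → (138/25, 127/25); (117/25, 44/25) → (161/25, 44/25)
T3 shear: x ← x − 1·y: (-127/25, -58/25) → (-69/25, -58/25); (206/25, 99/25) → (107/25, 99/25); (138/25, 127/25) → (11/25, 127/25); (161/25, 44/25) → (117/25, 44/25)
T4 rotate counter-clockwise with cos θ = 7/25, sin θ = -24/25: (-69/25, -58/25) → (-3, 2); (107/25, 99/25) → (5, -3); (11/25, 127/25) → (5, 1); (117/25, 44/25) → (3, -4)
T5 translate by (4, 0): (-3, 2) → (1, 2); (5, -3) → (9, -3); (5, 1) → (9, 1); (3, -4) → (7, -4)
T6 shear: y ← y + 1/2·x: (1, 2) → (1, 5/2); (9, -3) → (9, 3/2); (9, 1) → (9, 11/2); (7, -4) → (7, -1/2)

image vertices: (1, 5/2), (9, 3/2), (9, 11/2), (7, -1/2)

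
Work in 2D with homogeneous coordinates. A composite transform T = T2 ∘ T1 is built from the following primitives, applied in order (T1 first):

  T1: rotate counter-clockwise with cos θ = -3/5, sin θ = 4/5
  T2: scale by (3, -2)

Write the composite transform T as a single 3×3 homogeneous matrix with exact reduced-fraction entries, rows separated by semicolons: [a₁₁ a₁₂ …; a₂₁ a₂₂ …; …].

T = [-9/5 -12/5 0; -8/5 6/5 0; 0 0 1]

T1 = [-3/5 -4/5 0; 4/5 -3/5 0; 0 0 1]
T2·T1 = [-9/5 -12/5 0; -8/5 6/5 0; 0 0 1]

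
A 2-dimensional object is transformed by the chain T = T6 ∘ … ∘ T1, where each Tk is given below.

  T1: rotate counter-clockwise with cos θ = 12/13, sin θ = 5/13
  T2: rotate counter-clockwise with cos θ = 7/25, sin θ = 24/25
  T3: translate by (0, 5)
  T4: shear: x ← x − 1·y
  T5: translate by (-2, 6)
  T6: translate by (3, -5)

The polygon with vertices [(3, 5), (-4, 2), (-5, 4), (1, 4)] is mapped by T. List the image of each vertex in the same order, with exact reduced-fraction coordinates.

image vertices: (-3812/325, 2739/325), (-438/325, 586/325), (-653/325, 191/325), (-2807/325, 2129/325)

T1 rotate counter-clockwise with cos θ = 12/13, sin θ = 5/13: (3, 5) → (11/13, 75/13); (-4, 2) → (-58/13, 4/13); (-5, 4) → (-80/13, 23/13); (1, 4) → (-8/13, 53/13)
T2 rotate counter-clockwise with cos θ = 7/25, sin θ = 24/25: (11/13, 75/13) → (-1723/325, 789/325); (-58/13, 4/13) → (-502/325, -1364/325); (-80/13, 23/13) → (-1112/325, -1759/325); (-8/13, 53/13) → (-1328/325, 179/325)
T3 translate by (0, 5): (-1723/325, 789/325) → (-1723/325, 2414/325); (-502/325, -1364/325) → (-502/325, 261/325); (-1112/325, -1759/325) → (-1112/325, -134/325); (-1328/325, 179/325) → (-1328/325, 1804/325)
T4 shear: x ← x − 1·y: (-1723/325, 2414/325) → (-4137/325, 2414/325); (-502/325, 261/325) → (-763/325, 261/325); (-1112/325, -134/325) → (-978/325, -134/325); (-1328/325, 1804/325) → (-3132/325, 1804/325)
T5 translate by (-2, 6): (-4137/325, 2414/325) → (-4787/325, 4364/325); (-763/325, 261/325) → (-1413/325, 2211/325); (-978/325, -134/325) → (-1628/325, 1816/325); (-3132/325, 1804/325) → (-3782/325, 3754/325)
T6 translate by (3, -5): (-4787/325, 4364/325) → (-3812/325, 2739/325); (-1413/325, 2211/325) → (-438/325, 586/325); (-1628/325, 1816/325) → (-653/325, 191/325); (-3782/325, 3754/325) → (-2807/325, 2129/325)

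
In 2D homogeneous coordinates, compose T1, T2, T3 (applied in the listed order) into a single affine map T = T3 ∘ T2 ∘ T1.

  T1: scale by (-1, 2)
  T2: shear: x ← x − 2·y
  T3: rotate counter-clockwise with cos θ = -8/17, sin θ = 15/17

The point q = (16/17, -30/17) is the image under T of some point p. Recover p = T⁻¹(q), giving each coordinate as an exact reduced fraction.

T1 = [-1 0 0; 0 2 0; 0 0 1]
T2·T1 = [-1 -4 0; 0 2 0; 0 0 1]
T3·…·T1 = [8/17 2/17 0; -15/17 -76/17 0; 0 0 1]
det M = -2; M⁻¹ = [38/17 1/17 0; -15/34 -4/17 0; 0 0 1]
M⁻¹ · (16/17, -30/17)ᵀ = (2, 0)ᵀ

p = (2, 0)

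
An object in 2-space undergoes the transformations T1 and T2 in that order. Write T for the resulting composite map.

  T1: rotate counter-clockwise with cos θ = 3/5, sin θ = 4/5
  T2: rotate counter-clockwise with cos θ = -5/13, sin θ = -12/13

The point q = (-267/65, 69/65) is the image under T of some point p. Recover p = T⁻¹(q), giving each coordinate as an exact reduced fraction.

p = (-3, -3)

T1 = [3/5 -4/5 0; 4/5 3/5 0; 0 0 1]
T2·T1 = [33/65 56/65 0; -56/65 33/65 0; 0 0 1]
det M = 1; M⁻¹ = [33/65 -56/65 0; 56/65 33/65 0; 0 0 1]
M⁻¹ · (-267/65, 69/65)ᵀ = (-3, -3)ᵀ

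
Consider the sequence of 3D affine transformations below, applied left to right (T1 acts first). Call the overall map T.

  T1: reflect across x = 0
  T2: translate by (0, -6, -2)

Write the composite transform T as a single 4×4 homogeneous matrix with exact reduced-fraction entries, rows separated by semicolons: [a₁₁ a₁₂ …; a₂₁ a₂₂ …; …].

T = [-1 0 0 0; 0 1 0 -6; 0 0 1 -2; 0 0 0 1]

T1 = [-1 0 0 0; 0 1 0 0; 0 0 1 0; 0 0 0 1]
T2·T1 = [-1 0 0 0; 0 1 0 -6; 0 0 1 -2; 0 0 0 1]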